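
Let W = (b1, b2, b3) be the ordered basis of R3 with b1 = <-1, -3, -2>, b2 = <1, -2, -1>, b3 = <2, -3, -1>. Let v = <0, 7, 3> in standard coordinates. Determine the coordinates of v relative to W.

<-2, 4, -3>

We seek scalars with c_1 b1 + ... + c_3 b3 = v; equivalently solve M c = v where the columns of M are b1, ..., b3.
Row-reducing the augmented matrix [M | v] gives c = (-2, 4, -3).
Check: -2b1 + 4b2 - 3b3 = <0, 7, 3>.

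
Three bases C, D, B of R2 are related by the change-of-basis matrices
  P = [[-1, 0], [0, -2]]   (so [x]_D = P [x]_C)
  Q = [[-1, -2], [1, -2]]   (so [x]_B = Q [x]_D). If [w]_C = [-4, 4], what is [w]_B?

Composing the changes, [w]_B = Q P [w]_C.
Q P = [[1, 4], [-1, 4]]; applying this to [-4, 4] gives [12, 20].

[12, 20]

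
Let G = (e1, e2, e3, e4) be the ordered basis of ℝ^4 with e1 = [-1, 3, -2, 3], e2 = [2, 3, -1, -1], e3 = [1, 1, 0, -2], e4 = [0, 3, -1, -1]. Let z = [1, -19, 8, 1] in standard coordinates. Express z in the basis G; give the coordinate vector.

[-3, 1, -4, -3]

Write z = c_1 e1 + ... + c_4 e4 and solve for the c_i.
Row-reducing the augmented matrix [M | z] gives c = (-3, 1, -4, -3).
Check: -3e1 + e2 - 4e3 - 3e4 = [1, -19, 8, 1].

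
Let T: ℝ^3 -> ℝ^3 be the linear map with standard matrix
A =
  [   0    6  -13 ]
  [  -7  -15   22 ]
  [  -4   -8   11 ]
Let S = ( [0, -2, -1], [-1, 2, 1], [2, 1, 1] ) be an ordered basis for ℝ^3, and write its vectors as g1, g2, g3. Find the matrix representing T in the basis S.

[[0, -1, 3], [3, -1, 1], [2, -1, -3]]

Let P have columns g1, ..., g3. Then [T]_S = P^(-1) A P.
Here det P = -1, so P^(-1) is integer; computing A P first and then P^(-1)(A P) gives [[0, -1, 3], [3, -1, 1], [2, -1, -3]].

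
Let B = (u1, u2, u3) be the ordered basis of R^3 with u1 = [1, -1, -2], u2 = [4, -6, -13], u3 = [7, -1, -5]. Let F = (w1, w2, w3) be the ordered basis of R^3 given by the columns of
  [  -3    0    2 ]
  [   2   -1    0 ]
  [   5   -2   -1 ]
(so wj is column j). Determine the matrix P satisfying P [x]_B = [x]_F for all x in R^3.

Column j of P is [uj]_F, since P maps B-coordinates to F-coordinates.
Expressing u1 in F: u1 = -w1 - w2 - w3, so column 1 of P is [-1, -1, -1].
Doing the same for each uj gives P = [[-1, -2, -1], [-1, 2, -1], [-1, -1, 2]].

[[-1, -2, -1], [-1, 2, -1], [-1, -1, 2]]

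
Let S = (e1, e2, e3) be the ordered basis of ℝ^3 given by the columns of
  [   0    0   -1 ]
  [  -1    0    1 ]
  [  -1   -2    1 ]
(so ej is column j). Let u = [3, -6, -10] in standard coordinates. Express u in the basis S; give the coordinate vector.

We seek scalars with c_1 e1 + ... + c_3 e3 = u; equivalently solve M c = u where the columns of M are e1, ..., e3.
Solving this 3x3 system gives c = (3, 2, -3).
Check: 3e1 + 2e2 - 3e3 = [3, -6, -10].

[3, 2, -3]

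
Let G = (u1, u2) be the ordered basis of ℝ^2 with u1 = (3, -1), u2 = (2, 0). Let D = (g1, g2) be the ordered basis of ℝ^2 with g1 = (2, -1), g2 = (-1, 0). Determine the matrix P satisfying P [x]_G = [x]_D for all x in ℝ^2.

Take x = uj: its G-coordinates are the j-th standard unit vector, so P e_j — column j of P — equals [uj]_D.
u1 = g1 - g2, giving column 1 = (1, -1); repeating for each j gives P = [[1, 0], [-1, -2]].

[[1, 0], [-1, -2]]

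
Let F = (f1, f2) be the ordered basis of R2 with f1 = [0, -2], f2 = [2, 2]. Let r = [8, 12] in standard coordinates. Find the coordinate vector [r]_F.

Write r = c_1 f1 + c_2 f2 and solve for the c_i.
System: 0c_1 + 2c_2 = 8, -2c_1 + 2c_2 = 12; solving gives c_1 = -2, c_2 = 4.
Check: -2f1 + 4f2 = [8, 12].

[-2, 4]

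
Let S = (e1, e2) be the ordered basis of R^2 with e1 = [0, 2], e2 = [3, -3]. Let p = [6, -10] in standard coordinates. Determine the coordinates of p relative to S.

[p]_S is the unique c with M c = p, where M has columns e1, e2.
System: 0c_1 + 3c_2 = 6, 2c_1 - 3c_2 = -10; solving gives c_1 = -2, c_2 = 2.
Check: -2e1 + 2e2 = [6, -10].

[-2, 2]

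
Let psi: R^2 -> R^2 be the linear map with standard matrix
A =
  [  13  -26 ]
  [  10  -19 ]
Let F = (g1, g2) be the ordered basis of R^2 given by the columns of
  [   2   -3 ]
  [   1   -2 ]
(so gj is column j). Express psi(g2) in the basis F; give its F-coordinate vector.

Column 2 of [psi]_F is the F-coordinate vector of psi(g2).
In standard coordinates psi(g2) = A g2 = [13, 8].
Converting to F: [13, 8] = 2g1 - 3g2, so the coordinate vector is [2, -3].

[2, -3]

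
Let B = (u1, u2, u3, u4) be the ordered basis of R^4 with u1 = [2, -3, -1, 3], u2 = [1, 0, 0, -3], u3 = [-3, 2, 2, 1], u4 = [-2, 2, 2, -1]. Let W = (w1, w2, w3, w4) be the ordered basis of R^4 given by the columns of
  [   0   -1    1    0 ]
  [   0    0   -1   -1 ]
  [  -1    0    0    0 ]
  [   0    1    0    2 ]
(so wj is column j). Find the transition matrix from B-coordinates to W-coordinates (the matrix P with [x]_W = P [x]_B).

[[1, 0, -2, -2], [-1, 1, 1, 1], [1, 2, -2, -1], [2, -2, 0, -1]]

Take x = uj: its B-coordinates are the j-th standard unit vector, so P e_j — column j of P — equals [uj]_W.
u1 = w1 - w2 + w3 + 2w4, giving column 1 = [1, -1, 1, 2]; repeating for each j gives P = [[1, 0, -2, -2], [-1, 1, 1, 1], [1, 2, -2, -1], [2, -2, 0, -1]].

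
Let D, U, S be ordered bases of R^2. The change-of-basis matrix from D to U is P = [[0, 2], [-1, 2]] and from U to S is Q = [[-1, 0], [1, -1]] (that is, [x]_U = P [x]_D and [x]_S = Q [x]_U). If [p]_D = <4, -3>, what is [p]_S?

<6, 4>

Composing the changes, [p]_S = Q P [p]_D.
Q P = [[0, -2], [1, 0]]; applying this to <4, -3> gives <6, 4>.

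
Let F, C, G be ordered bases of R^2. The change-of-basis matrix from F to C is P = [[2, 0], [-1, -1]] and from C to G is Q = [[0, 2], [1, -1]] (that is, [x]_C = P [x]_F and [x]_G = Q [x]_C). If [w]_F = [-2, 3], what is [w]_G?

Apply P to get C-coordinates [-4, -1], then Q to get G-coordinates.
The result is [w]_G = [-2, -3].

[-2, -3]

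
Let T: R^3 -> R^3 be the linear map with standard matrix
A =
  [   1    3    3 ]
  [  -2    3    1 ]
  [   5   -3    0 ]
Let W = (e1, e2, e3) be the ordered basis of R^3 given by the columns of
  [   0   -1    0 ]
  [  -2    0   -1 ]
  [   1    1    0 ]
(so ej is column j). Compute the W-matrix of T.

[[3, -3, 0], [3, -2, 3], [-1, 3, 3]]

The j-th column of [T]_W is [T(ej)]_W.
T(e1) = A e1 = (-3, -5, 6) = 3e1 + 3e2 - e3, so column 1 is (3, 3, -1).
Repeating for e2, e3 and assembling the columns gives [[3, -3, 0], [3, -2, 3], [-1, 3, 3]].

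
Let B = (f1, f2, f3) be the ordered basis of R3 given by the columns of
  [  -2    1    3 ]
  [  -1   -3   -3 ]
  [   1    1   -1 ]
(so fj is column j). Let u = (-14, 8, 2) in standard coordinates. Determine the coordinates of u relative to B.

(4, -3, -1)

Write u = c_1 f1 + ... + c_3 f3 and solve for the c_i.
Solving this 3x3 system gives c = (4, -3, -1).
Check: 4f1 - 3f2 - f3 = (-14, 8, 2).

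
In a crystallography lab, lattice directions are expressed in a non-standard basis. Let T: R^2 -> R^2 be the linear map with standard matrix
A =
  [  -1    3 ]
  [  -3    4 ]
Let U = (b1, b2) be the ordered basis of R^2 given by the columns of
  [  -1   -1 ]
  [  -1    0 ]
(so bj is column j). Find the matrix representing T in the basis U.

The j-th column of [T]_U is [T(bj)]_U.
T(b1) = A b1 = [-2, -1] = b1 + b2, so column 1 is [1, 1].
Repeating for b2 and assembling the columns gives [[1, -3], [1, 2]].

[[1, -3], [1, 2]]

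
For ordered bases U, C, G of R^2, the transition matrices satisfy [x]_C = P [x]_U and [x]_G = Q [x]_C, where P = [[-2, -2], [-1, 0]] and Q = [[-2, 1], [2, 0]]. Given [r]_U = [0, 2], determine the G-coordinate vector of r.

[8, -8]

First [r]_C = P [r]_U = [-4, 0].
Then [r]_G = Q [r]_C = [8, -8].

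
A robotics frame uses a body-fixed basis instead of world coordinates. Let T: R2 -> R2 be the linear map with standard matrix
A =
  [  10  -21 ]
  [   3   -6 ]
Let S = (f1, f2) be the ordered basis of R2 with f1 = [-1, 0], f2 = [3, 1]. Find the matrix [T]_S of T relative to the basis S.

[[1, 0], [-3, 3]]

Let P have columns f1, f2. Then [T]_S = P^(-1) A P.
Here det P = -1, so P^(-1) is integer; computing A P first and then P^(-1)(A P) gives [[1, 0], [-3, 3]].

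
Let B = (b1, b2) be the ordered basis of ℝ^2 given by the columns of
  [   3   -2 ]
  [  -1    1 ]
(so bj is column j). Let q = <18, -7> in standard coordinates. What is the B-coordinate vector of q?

<4, -3>

[q]_B is the unique c with M c = q, where M has columns b1, b2.
System: 3c_1 - 2c_2 = 18, -c_1 + c_2 = -7; solving gives c_1 = 4, c_2 = -3.
Check: 4b1 - 3b2 = <18, -7>.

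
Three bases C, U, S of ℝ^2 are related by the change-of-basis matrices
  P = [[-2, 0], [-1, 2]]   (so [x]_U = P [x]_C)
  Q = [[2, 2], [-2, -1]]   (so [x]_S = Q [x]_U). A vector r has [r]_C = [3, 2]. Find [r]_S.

[-10, 11]

First [r]_U = P [r]_C = [-6, 1].
Then [r]_S = Q [r]_U = [-10, 11].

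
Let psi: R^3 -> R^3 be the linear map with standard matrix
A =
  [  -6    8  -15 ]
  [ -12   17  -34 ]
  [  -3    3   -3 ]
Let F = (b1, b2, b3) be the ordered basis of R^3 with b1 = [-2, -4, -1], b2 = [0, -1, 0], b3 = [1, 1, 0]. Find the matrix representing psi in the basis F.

The j-th column of [psi]_F is [psi(bj)]_F.
psi(b1) = A b1 = [-5, -10, -3] = 3b1 - b2 + b3, so column 1 is [3, -1, 1].
Repeating for b2, b3 and assembling the columns gives [[3, 3, 0], [-1, 3, -3], [1, -2, 2]].

[[3, 3, 0], [-1, 3, -3], [1, -2, 2]]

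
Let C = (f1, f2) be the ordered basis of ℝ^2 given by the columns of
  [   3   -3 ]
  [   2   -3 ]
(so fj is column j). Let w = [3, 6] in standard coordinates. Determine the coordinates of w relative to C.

[-3, -4]

[w]_C is the unique c with M c = w, where M has columns f1, f2.
System: 3c_1 - 3c_2 = 3, 2c_1 - 3c_2 = 6; solving gives c_1 = -3, c_2 = -4.
Check: -3f1 - 4f2 = [3, 6].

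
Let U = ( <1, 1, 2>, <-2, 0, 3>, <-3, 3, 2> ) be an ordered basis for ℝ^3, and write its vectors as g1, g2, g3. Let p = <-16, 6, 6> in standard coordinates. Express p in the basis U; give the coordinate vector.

We seek scalars with c_1 g1 + ... + c_3 g3 = p; equivalently solve M c = p where the columns of M are g1, ..., g3.
Gaussian elimination on [M | p] yields c = (-3, 2, 3).
Check: -3g1 + 2g2 + 3g3 = <-16, 6, 6>.

<-3, 2, 3>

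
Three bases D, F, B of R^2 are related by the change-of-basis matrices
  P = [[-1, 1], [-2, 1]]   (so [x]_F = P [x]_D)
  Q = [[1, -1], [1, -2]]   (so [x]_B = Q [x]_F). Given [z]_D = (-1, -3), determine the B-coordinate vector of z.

First [z]_F = P [z]_D = (-2, -1).
Then [z]_B = Q [z]_F = (-1, 0).

(-1, 0)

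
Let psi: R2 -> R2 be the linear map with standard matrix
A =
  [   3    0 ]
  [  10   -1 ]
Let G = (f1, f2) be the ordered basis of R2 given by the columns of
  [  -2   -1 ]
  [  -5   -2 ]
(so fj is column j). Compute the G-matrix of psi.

With P the matrix whose columns are f1, f2, [psi]_G = P^(-1) A P.
Column by column: psi(f1) = A f1 = [-6, -15]; its G-coordinates [3, 0] give column 1.
Continuing for each basis vector yields [psi]_G = [[3, 2], [0, -1]].

[[3, 2], [0, -1]]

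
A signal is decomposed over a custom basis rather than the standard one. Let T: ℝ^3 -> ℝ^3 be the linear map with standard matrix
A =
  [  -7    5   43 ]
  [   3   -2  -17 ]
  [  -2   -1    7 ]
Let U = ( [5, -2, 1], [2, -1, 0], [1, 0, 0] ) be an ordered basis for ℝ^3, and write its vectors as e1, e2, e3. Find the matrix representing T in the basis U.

[[-1, -3, -2], [0, -2, 1], [3, 0, 1]]

Let P have columns e1, ..., e3. Then [T]_U = P^(-1) A P.
Here det P = 1, so P^(-1) is integer; computing A P first and then P^(-1)(A P) gives [[-1, -3, -2], [0, -2, 1], [3, 0, 1]].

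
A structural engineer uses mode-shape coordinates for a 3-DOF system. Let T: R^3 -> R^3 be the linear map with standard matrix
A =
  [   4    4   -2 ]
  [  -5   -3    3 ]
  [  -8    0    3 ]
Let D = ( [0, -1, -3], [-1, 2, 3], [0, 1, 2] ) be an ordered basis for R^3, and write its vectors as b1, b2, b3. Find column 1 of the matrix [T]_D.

Column 1 of [T]_D is the D-coordinate vector of T(b1).
In standard coordinates T(b1) = A b1 = [2, -6, -9].
Converting to D: [2, -6, -9] = -b1 - 2b2 - 3b3, so the coordinate vector is [-1, -2, -3].

[-1, -2, -3]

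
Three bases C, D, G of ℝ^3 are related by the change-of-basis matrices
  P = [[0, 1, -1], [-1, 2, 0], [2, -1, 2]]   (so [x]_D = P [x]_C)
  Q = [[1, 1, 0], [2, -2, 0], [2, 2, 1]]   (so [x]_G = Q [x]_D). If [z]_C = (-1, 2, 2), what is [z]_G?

Apply P to get D-coordinates (0, 5, 0), then Q to get G-coordinates.
The result is [z]_G = (5, -10, 10).

(5, -10, 10)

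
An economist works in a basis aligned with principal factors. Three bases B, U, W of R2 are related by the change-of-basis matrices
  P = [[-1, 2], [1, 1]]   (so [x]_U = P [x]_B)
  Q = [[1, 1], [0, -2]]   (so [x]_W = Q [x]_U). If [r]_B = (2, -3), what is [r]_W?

First [r]_U = P [r]_B = (-8, -1).
Then [r]_W = Q [r]_U = (-9, 2).

(-9, 2)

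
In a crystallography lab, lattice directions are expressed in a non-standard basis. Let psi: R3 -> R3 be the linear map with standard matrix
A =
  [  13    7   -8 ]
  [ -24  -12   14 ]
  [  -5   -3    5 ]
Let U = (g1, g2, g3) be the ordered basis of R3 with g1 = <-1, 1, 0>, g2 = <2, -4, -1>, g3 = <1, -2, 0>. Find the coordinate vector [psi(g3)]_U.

<2, -1, 3>

Column 3 of [psi]_U is the U-coordinate vector of psi(g3).
In standard coordinates psi(g3) = A g3 = <-1, 0, 1>.
Converting to U: <-1, 0, 1> = 2g1 - g2 + 3g3, so the coordinate vector is <2, -1, 3>.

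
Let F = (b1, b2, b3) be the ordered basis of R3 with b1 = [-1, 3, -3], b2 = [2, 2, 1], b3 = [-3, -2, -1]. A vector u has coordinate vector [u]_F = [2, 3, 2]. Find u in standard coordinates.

[-2, 8, -5]

By definition u = 2b1 + 3b2 + 2b3.
Summing componentwise gives [-2, 8, -5].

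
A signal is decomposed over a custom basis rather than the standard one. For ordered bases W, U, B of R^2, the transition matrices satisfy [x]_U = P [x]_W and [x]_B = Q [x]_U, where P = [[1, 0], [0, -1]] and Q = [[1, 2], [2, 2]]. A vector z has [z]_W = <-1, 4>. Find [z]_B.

Composing the changes, [z]_B = Q P [z]_W.
Q P = [[1, -2], [2, -2]]; applying this to <-1, 4> gives <-9, -10>.

<-9, -10>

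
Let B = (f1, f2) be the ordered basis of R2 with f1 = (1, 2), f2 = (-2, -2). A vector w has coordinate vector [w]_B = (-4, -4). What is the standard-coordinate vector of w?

w = M [w]_B, where M has columns f1, f2.
Carrying out the matrix-vector product, w = (4, 0).

(4, 0)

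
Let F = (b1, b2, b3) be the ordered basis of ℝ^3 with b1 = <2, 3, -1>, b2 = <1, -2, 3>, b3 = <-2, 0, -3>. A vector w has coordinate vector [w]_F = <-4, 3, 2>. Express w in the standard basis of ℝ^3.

<-9, -18, 7>

The coordinates say w = -4b1 + 3b2 + 2b3; adding the scaled basis vectors gives <-9, -18, 7>.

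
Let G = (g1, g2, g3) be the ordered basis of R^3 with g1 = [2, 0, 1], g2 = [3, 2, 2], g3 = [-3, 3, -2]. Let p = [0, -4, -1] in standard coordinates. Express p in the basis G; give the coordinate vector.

Write p = c_1 g1 + ... + c_3 g3 and solve for the c_i.
Row-reducing the augmented matrix [M | p] gives c = (3, -2, 0).
Check: 3g1 - 2g2 + 0·g3 = [0, -4, -1].

[3, -2, 0]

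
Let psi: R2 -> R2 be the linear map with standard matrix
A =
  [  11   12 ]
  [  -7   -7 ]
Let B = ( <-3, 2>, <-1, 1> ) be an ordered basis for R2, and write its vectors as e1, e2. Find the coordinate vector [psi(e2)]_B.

Column 2 of [psi]_B is the B-coordinate vector of psi(e2).
In standard coordinates psi(e2) = A e2 = <1, 0>.
Converting to B: <1, 0> = -e1 + 2e2, so the coordinate vector is <-1, 2>.

<-1, 2>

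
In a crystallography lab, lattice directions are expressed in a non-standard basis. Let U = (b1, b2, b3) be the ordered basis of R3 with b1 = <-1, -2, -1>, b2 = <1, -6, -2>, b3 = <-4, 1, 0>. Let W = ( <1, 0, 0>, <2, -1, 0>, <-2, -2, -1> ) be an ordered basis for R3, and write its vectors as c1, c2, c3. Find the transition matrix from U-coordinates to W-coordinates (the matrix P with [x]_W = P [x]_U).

[[1, 1, -2], [0, 2, -1], [1, 2, 0]]

Let M have columns bj and N have columns cj. Then for every x, N [x]_W = x = M [x]_U, so P = N^(-1) M.
Since det N = 1, N^(-1) has integer entries; multiplying gives P = [[1, 1, -2], [0, 2, -1], [1, 2, 0]].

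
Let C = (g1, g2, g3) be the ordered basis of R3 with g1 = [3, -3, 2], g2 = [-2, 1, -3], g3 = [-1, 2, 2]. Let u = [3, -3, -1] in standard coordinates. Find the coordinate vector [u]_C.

We seek scalars with c_1 g1 + ... + c_3 g3 = u; equivalently solve M c = u where the columns of M are g1, ..., g3.
Row-reducing the augmented matrix [M | u] gives c = (-2, -3, -3).
Check: -2g1 - 3g2 - 3g3 = [3, -3, -1].

[-2, -3, -3]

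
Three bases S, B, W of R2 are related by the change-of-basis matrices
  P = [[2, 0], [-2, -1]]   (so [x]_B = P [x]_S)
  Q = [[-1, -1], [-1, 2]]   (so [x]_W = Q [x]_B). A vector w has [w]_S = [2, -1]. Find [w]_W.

[-1, -10]

First [w]_B = P [w]_S = [4, -3].
Then [w]_W = Q [w]_B = [-1, -10].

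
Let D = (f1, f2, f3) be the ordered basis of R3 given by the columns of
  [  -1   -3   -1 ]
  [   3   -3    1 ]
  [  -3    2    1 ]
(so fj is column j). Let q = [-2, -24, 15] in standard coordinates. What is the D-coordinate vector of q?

Write q = c_1 f1 + ... + c_3 f3 and solve for the c_i.
Row-reducing the augmented matrix [M | q] gives c = (-4, 3, -3).
Check: -4f1 + 3f2 - 3f3 = [-2, -24, 15].

[-4, 3, -3]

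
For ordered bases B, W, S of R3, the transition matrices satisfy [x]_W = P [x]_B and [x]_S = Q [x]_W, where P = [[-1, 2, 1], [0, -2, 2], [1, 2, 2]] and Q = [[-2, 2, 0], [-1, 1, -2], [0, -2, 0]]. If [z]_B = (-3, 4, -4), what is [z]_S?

Apply P to get W-coordinates (7, -16, -3), then Q to get S-coordinates.
The result is [z]_S = (-46, -17, 32).

(-46, -17, 32)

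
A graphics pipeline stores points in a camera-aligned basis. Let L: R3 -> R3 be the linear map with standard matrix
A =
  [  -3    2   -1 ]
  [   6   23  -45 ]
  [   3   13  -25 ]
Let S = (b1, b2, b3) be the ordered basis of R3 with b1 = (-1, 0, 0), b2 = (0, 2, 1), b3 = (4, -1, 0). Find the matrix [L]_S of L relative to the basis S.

[[-3, 1, 2], [-3, 1, -1], [0, 1, -3]]

The j-th column of [L]_S is [L(bj)]_S.
L(b1) = A b1 = (3, -6, -3) = -3b1 - 3b2 + 0·b3, so column 1 is (-3, -3, 0).
Repeating for b2, b3 and assembling the columns gives [[-3, 1, 2], [-3, 1, -1], [0, 1, -3]].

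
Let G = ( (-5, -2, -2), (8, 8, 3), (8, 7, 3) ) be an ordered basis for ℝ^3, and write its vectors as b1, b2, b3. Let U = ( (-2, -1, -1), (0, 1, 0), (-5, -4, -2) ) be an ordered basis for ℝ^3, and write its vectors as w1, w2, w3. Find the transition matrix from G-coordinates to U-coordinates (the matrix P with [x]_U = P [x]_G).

Take x = bj: its G-coordinates are the j-th standard unit vector, so P e_j — column j of P — equals [bj]_U.
b1 = 0·w1 + 2w2 + w3, giving column 1 = (0, 2, 1); repeating for each j gives P = [[0, 1, 1], [2, 1, 0], [1, -2, -2]].

[[0, 1, 1], [2, 1, 0], [1, -2, -2]]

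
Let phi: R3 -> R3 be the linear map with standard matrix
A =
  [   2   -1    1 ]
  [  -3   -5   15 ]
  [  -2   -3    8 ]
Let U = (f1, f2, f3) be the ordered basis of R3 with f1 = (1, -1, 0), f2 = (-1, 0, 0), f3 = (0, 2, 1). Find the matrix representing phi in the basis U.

The j-th column of [phi]_U is [phi(fj)]_U.
phi(f1) = A f1 = (3, 2, 1) = 0·f1 - 3f2 + f3, so column 1 is (0, -3, 1).
Repeating for f2, f3 and assembling the columns gives [[0, 1, -1], [-3, 3, 0], [1, 2, 2]].

[[0, 1, -1], [-3, 3, 0], [1, 2, 2]]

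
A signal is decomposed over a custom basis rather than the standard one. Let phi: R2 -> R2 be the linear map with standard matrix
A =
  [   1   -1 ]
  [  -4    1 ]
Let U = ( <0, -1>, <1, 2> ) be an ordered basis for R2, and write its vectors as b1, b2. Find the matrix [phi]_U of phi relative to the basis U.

The j-th column of [phi]_U is [phi(bj)]_U.
phi(b1) = A b1 = <1, -1> = 3b1 + b2, so column 1 is <3, 1>.
Repeating for b2 and assembling the columns gives [[3, 0], [1, -1]].

[[3, 0], [1, -1]]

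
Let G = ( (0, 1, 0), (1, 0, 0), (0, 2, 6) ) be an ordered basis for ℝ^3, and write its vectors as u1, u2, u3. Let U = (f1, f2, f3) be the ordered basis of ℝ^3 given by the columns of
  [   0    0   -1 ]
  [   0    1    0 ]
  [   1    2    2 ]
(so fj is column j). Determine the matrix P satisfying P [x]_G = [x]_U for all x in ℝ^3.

[[-2, 2, 2], [1, 0, 2], [0, -1, 0]]

Let M have columns uj and N have columns fj. Then for every x, N [x]_U = x = M [x]_G, so P = N^(-1) M.
Since det N = 1, N^(-1) has integer entries; multiplying gives P = [[-2, 2, 2], [1, 0, 2], [0, -1, 0]].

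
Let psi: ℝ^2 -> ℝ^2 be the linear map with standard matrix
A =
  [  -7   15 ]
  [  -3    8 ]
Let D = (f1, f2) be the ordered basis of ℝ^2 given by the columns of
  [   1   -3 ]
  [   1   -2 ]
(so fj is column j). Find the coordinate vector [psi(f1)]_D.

(-1, -3)

Column 1 of [psi]_D is the D-coordinate vector of psi(f1).
In standard coordinates psi(f1) = A f1 = (8, 5).
Converting to D: (8, 5) = -f1 - 3f2, so the coordinate vector is (-1, -3).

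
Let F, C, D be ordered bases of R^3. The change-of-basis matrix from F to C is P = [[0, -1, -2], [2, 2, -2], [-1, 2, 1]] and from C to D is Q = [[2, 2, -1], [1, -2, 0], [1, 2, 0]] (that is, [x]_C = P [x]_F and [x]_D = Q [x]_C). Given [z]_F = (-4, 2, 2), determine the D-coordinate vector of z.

(-38, 10, -22)

First [z]_C = P [z]_F = (-6, -8, 10).
Then [z]_D = Q [z]_C = (-38, 10, -22).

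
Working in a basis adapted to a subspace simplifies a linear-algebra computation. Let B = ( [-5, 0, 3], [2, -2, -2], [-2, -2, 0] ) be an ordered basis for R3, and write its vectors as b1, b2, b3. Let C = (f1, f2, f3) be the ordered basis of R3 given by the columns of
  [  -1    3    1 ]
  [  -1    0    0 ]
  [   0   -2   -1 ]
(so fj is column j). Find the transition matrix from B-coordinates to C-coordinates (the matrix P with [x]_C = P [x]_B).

Let M have columns bj and N have columns fj. Then for every x, N [x]_C = x = M [x]_B, so P = N^(-1) M.
Since det N = -1, N^(-1) has integer entries; multiplying gives P = [[0, 2, 2], [-2, 2, 0], [1, -2, 0]].

[[0, 2, 2], [-2, 2, 0], [1, -2, 0]]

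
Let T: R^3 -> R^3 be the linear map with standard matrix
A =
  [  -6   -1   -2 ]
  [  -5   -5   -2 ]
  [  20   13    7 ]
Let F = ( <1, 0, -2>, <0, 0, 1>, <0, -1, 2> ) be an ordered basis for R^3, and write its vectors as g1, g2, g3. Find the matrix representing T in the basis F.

[[-2, -2, -3], [0, -1, -3], [1, 2, -1]]

With P the matrix whose columns are g1, ..., g3, [T]_F = P^(-1) A P.
Column by column: T(g1) = A g1 = <-2, -1, 6>; its F-coordinates <-2, 0, 1> give column 1.
Continuing for each basis vector yields [T]_F = [[-2, -2, -3], [0, -1, -3], [1, 2, -1]].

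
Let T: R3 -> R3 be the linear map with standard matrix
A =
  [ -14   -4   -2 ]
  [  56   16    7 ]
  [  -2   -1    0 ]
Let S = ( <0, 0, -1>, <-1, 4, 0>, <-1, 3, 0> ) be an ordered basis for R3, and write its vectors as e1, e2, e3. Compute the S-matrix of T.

Let P have columns e1, ..., e3. Then [T]_S = P^(-1) A P.
Here det P = -1, so P^(-1) is integer; computing A P first and then P^(-1)(A P) gives [[0, 2, 1], [-1, 2, -2], [-1, 0, 0]].

[[0, 2, 1], [-1, 2, -2], [-1, 0, 0]]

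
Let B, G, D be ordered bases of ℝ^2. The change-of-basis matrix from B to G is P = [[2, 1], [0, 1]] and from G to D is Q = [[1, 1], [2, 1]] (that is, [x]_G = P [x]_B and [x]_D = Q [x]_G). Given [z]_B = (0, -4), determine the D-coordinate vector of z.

(-8, -12)

Apply P to get G-coordinates (-4, -4), then Q to get D-coordinates.
The result is [z]_D = (-8, -12).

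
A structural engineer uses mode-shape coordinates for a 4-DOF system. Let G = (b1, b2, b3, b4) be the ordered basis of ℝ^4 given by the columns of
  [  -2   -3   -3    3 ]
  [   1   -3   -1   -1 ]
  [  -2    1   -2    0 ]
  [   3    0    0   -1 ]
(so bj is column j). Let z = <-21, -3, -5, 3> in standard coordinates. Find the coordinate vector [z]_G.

<0, 1, 3, -3>

Write z = c_1 b1 + ... + c_4 b4 and solve for the c_i.
Solving this 4x4 system gives c = (0, 1, 3, -3).
Check: 0·b1 + b2 + 3b3 - 3b4 = <-21, -3, -5, 3>.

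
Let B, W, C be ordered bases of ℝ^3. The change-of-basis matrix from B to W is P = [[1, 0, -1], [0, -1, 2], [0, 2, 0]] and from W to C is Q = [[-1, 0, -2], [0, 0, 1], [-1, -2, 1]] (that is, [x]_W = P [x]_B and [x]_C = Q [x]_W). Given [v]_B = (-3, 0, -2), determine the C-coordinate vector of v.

First [v]_W = P [v]_B = (-1, -4, 0).
Then [v]_C = Q [v]_W = (1, 0, 9).

(1, 0, 9)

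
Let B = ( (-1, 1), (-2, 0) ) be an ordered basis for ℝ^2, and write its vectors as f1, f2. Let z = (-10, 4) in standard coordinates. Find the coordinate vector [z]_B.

Write z = c_1 f1 + c_2 f2 and solve for the c_i.
System: -c_1 - 2c_2 = -10, c_1 + 0c_2 = 4; solving gives c_1 = 4, c_2 = 3.
Check: 4f1 + 3f2 = (-10, 4).

(4, 3)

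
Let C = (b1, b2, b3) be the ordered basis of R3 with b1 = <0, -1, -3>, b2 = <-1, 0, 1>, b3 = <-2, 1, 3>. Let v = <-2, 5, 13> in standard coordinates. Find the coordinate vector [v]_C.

We seek scalars with c_1 b1 + ... + c_3 b3 = v; equivalently solve M c = v where the columns of M are b1, ..., b3.
Solving this 3x3 system gives c = (-3, -2, 2).
Check: -3b1 - 2b2 + 2b3 = <-2, 5, 13>.

<-3, -2, 2>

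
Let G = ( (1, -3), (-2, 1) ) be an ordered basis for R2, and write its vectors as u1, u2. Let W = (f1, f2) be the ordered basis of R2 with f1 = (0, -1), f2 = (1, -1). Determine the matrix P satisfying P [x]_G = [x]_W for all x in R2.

[[2, 1], [1, -2]]

Let M have columns uj and N have columns fj. Then for every x, N [x]_W = x = M [x]_G, so P = N^(-1) M.
Since det N = 1, N^(-1) has integer entries; multiplying gives P = [[2, 1], [1, -2]].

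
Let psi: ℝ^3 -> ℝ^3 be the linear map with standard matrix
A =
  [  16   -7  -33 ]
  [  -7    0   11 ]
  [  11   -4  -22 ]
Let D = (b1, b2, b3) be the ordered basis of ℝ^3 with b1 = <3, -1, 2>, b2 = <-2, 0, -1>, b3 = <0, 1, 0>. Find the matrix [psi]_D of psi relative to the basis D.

[[-3, -1, -1], [1, -2, 2], [-2, 2, -1]]

Let P have columns b1, ..., b3. Then [psi]_D = P^(-1) A P.
Here det P = -1, so P^(-1) is integer; computing A P first and then P^(-1)(A P) gives [[-3, -1, -1], [1, -2, 2], [-2, 2, -1]].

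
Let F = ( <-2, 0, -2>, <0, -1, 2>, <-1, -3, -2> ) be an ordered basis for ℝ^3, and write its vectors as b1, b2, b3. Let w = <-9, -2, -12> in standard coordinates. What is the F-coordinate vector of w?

<4, -1, 1>

We seek scalars with c_1 b1 + ... + c_3 b3 = w; equivalently solve M c = w where the columns of M are b1, ..., b3.
Gaussian elimination on [M | w] yields c = (4, -1, 1).
Check: 4b1 - b2 + b3 = <-9, -2, -12>.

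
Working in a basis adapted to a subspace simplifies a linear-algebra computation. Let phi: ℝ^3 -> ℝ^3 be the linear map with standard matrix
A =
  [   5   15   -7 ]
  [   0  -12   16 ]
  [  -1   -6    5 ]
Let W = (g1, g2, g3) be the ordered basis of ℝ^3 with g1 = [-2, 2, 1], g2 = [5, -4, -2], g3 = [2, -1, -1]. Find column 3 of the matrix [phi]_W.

Compute phi(g3) = A g3 = [2, -4, -1] in standard coordinates.
Then write this in W-coordinates: solve for y in y_1 g1 + ... + y_3 g3 = [2, -4, -1].
This gives y = [-3, 0, -2], which is column 3 of [phi]_W.

[-3, 0, -2]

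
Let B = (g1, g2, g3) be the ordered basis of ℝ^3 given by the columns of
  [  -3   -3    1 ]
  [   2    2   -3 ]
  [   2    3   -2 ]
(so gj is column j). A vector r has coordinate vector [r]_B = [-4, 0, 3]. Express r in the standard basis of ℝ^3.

By definition r = -4g1 + 0·g2 + 3g3.
Summing componentwise gives [15, -17, -14].

[15, -17, -14]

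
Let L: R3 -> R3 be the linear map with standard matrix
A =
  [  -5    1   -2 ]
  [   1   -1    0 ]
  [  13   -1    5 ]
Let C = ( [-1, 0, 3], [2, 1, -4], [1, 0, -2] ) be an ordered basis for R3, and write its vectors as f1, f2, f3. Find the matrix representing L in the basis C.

[[0, 3, 1], [-1, 1, 1], [1, 0, -2]]

Let P have columns f1, ..., f3. Then [L]_C = P^(-1) A P.
Here det P = -1, so P^(-1) is integer; computing A P first and then P^(-1)(A P) gives [[0, 3, 1], [-1, 1, 1], [1, 0, -2]].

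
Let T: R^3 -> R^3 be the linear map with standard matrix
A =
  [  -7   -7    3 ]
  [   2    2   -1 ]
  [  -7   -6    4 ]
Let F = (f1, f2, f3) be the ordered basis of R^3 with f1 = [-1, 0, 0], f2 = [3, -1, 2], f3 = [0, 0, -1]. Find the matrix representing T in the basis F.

[[-1, 2, 0], [2, -2, -1], [-3, 3, 2]]

Let P have columns f1, ..., f3. Then [T]_F = P^(-1) A P.
Here det P = -1, so P^(-1) is integer; computing A P first and then P^(-1)(A P) gives [[-1, 2, 0], [2, -2, -1], [-3, 3, 2]].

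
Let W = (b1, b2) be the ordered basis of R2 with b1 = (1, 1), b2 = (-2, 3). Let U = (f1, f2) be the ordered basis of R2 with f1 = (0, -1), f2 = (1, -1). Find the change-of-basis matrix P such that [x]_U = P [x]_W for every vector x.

Take x = bj: its W-coordinates are the j-th standard unit vector, so P e_j — column j of P — equals [bj]_U.
b1 = -2f1 + f2, giving column 1 = (-2, 1); repeating for each j gives P = [[-2, -1], [1, -2]].

[[-2, -1], [1, -2]]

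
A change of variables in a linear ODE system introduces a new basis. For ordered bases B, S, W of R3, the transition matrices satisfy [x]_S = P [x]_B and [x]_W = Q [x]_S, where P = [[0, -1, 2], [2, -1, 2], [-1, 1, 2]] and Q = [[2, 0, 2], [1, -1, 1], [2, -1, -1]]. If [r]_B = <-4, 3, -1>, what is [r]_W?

<0, 13, -2>

Apply P to get S-coordinates <-5, -13, 5>, then Q to get W-coordinates.
The result is [r]_W = <0, 13, -2>.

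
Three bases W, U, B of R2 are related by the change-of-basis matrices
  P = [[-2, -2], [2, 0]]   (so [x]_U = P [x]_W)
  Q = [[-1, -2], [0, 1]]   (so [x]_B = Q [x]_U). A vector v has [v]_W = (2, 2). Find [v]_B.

Composing the changes, [v]_B = Q P [v]_W.
Q P = [[-2, 2], [2, 0]]; applying this to (2, 2) gives (0, 4).

(0, 4)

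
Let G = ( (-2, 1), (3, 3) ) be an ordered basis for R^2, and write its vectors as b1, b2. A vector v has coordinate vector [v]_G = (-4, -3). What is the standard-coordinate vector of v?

(-1, -13)

v = M [v]_G, where M has columns b1, b2.
Carrying out the matrix-vector product, v = (-1, -13).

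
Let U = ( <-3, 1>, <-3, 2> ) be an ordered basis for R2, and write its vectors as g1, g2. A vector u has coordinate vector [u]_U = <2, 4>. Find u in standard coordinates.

<-18, 10>

The coordinates say u = 2g1 + 4g2; adding the scaled basis vectors gives <-18, 10>.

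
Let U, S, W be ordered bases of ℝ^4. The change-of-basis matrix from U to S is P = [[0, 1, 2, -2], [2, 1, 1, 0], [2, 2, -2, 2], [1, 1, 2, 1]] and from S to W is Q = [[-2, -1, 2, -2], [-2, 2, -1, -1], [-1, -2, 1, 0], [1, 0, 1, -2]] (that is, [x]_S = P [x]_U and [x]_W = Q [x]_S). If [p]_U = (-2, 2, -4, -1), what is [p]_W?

Composing the changes, [p]_W = Q P [p]_U.
Q P = [[0, -1, -13, 6], [1, -3, -2, 1], [-2, -1, -6, 4], [0, 1, -4, -2]]; applying this to (-2, 2, -4, -1) gives (44, -1, 22, 20).

(44, -1, 22, 20)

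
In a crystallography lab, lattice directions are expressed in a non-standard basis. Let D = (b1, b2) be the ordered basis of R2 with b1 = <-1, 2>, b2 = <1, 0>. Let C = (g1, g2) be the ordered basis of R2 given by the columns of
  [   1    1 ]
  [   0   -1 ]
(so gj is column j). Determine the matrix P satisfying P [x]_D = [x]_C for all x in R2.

Let M have columns bj and N have columns gj. Then for every x, N [x]_C = x = M [x]_D, so P = N^(-1) M.
Since det N = -1, N^(-1) has integer entries; multiplying gives P = [[1, 1], [-2, 0]].

[[1, 1], [-2, 0]]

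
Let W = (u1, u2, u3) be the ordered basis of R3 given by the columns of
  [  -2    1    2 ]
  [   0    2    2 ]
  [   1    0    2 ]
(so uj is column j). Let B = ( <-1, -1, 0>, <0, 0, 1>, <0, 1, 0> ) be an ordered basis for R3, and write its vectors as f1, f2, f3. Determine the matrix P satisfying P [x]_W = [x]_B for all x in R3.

Let M have columns uj and N have columns fj. Then for every x, N [x]_B = x = M [x]_W, so P = N^(-1) M.
Since det N = 1, N^(-1) has integer entries; multiplying gives P = [[2, -1, -2], [1, 0, 2], [2, 1, 0]].

[[2, -1, -2], [1, 0, 2], [2, 1, 0]]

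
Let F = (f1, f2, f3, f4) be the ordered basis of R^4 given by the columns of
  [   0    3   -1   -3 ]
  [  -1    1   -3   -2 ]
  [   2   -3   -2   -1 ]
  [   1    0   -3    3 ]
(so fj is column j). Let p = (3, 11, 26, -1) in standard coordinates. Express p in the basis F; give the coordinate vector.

(2, -4, -3, -4)

Write p = c_1 f1 + ... + c_4 f4 and solve for the c_i.
Solving this 4x4 system gives c = (2, -4, -3, -4).
Check: 2f1 - 4f2 - 3f3 - 4f4 = (3, 11, 26, -1).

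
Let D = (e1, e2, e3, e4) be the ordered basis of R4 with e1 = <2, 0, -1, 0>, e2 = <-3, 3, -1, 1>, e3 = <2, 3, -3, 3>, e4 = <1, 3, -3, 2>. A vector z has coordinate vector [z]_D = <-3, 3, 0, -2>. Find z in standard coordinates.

z = M [z]_D, where M has columns e1, ..., e4.
Carrying out the matrix-vector product, z = <-17, 3, 6, -1>.

<-17, 3, 6, -1>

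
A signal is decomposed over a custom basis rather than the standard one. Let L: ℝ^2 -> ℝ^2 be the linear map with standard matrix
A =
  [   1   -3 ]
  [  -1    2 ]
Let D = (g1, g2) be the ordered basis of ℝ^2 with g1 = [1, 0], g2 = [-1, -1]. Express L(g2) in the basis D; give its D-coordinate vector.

Column 2 of [L]_D is the D-coordinate vector of L(g2).
In standard coordinates L(g2) = A g2 = [2, -1].
Converting to D: [2, -1] = 3g1 + g2, so the coordinate vector is [3, 1].

[3, 1]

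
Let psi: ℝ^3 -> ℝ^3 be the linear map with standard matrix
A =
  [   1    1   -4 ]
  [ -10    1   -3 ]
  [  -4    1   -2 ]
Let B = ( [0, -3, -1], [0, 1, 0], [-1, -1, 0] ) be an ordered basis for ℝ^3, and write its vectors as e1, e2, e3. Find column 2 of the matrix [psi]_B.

[-1, -3, -1]

Column 2 of [psi]_B is the B-coordinate vector of psi(e2).
In standard coordinates psi(e2) = A e2 = [1, 1, 1].
Converting to B: [1, 1, 1] = -e1 - 3e2 - e3, so the coordinate vector is [-1, -3, -1].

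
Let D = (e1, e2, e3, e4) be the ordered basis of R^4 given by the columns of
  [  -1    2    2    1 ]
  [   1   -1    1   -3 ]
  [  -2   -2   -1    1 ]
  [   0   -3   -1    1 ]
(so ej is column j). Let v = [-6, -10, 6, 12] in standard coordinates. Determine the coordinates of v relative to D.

Write v = c_1 e1 + ... + c_4 e4 and solve for the c_i.
Row-reducing the augmented matrix [M | v] gives c = (2, -2, -2, 4).
Check: 2e1 - 2e2 - 2e3 + 4e4 = [-6, -10, 6, 12].

[2, -2, -2, 4]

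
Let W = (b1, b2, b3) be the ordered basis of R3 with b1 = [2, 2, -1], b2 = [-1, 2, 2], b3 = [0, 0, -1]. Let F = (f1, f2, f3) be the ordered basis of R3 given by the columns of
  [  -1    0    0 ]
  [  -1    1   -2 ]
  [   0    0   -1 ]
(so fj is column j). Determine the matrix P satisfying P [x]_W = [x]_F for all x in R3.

[[-2, 1, 0], [2, -1, 2], [1, -2, 1]]

Take x = bj: its W-coordinates are the j-th standard unit vector, so P e_j — column j of P — equals [bj]_F.
b1 = -2f1 + 2f2 + f3, giving column 1 = [-2, 2, 1]; repeating for each j gives P = [[-2, 1, 0], [2, -1, 2], [1, -2, 1]].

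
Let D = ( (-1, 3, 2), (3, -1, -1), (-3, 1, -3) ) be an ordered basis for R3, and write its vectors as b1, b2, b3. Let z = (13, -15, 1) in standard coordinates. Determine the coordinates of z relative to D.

We seek scalars with c_1 b1 + ... + c_3 b3 = z; equivalently solve M c = z where the columns of M are b1, ..., b3.
Solving this 3x3 system gives c = (-4, 0, -3).
Check: -4b1 + 0·b2 - 3b3 = (13, -15, 1).

(-4, 0, -3)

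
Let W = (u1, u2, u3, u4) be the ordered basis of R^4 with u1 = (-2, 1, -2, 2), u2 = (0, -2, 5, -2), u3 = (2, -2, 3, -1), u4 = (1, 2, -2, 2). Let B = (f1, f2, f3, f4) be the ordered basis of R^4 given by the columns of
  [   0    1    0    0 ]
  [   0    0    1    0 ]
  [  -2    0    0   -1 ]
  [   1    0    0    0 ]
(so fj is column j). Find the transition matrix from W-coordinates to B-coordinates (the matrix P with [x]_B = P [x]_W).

[[2, -2, -1, 2], [-2, 0, 2, 1], [1, -2, -2, 2], [-2, -1, -1, -2]]

Column j of P is [uj]_B, since P maps W-coordinates to B-coordinates.
Expressing u1 in B: u1 = 2f1 - 2f2 + f3 - 2f4, so column 1 of P is (2, -2, 1, -2).
Doing the same for each uj gives P = [[2, -2, -1, 2], [-2, 0, 2, 1], [1, -2, -2, 2], [-2, -1, -1, -2]].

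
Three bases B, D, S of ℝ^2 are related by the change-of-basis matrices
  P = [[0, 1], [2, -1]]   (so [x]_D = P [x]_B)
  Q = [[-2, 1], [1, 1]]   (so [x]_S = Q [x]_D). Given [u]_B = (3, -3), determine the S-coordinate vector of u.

(15, 6)

Apply P to get D-coordinates (-3, 9), then Q to get S-coordinates.
The result is [u]_S = (15, 6).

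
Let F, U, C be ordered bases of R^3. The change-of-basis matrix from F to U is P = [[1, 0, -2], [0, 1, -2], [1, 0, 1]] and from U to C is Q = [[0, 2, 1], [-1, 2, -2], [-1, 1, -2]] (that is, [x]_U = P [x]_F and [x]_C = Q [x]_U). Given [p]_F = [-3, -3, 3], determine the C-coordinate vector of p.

[-18, -9, 0]

Composing the changes, [p]_C = Q P [p]_F.
Q P = [[1, 2, -3], [-3, 2, -4], [-3, 1, -2]]; applying this to [-3, -3, 3] gives [-18, -9, 0].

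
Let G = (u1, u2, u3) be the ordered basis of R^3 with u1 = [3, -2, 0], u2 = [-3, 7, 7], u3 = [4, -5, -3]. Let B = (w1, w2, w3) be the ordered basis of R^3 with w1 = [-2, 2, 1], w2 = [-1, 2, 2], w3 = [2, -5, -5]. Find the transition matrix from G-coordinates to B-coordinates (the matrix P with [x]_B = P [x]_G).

[[-2, 0, -2], [1, 1, 2], [0, -1, 1]]

Take x = uj: its G-coordinates are the j-th standard unit vector, so P e_j — column j of P — equals [uj]_B.
u1 = -2w1 + w2 + 0·w3, giving column 1 = [-2, 1, 0]; repeating for each j gives P = [[-2, 0, -2], [1, 1, 2], [0, -1, 1]].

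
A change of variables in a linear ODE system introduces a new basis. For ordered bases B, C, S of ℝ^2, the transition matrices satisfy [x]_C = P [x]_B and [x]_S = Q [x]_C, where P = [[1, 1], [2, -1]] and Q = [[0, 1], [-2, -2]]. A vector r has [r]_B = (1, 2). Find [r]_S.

First [r]_C = P [r]_B = (3, 0).
Then [r]_S = Q [r]_C = (0, -6).

(0, -6)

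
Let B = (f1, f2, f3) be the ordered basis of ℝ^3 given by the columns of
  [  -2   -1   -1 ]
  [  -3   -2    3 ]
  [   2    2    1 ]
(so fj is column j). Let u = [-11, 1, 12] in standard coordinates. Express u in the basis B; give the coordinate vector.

[3, 1, 4]

We seek scalars with c_1 f1 + ... + c_3 f3 = u; equivalently solve M c = u where the columns of M are f1, ..., f3.
Row-reducing the augmented matrix [M | u] gives c = (3, 1, 4).
Check: 3f1 + f2 + 4f3 = [-11, 1, 12].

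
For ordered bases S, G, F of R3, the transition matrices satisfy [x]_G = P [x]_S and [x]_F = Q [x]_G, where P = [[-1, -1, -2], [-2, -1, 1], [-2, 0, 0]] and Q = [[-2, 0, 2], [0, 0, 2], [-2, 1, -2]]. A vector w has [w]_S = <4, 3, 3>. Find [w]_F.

Apply P to get G-coordinates <-13, -8, -8>, then Q to get F-coordinates.
The result is [w]_F = <10, -16, 34>.

<10, -16, 34>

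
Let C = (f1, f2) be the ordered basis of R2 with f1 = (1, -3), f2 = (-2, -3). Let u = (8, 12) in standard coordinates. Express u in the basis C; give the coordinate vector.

Write u = c_1 f1 + c_2 f2 and solve for the c_i.
System: c_1 - 2c_2 = 8, -3c_1 - 3c_2 = 12; solving gives c_1 = 0, c_2 = -4.
Check: 0·f1 - 4f2 = (8, 12).

(0, -4)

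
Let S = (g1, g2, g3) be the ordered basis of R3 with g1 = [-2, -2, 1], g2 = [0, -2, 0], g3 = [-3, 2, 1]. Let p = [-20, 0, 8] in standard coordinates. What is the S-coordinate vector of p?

[p]_S is the unique c with M c = p, where M has columns g1, ..., g3.
Row-reducing the augmented matrix [M | p] gives c = (4, 0, 4).
Check: 4g1 + 0·g2 + 4g3 = [-20, 0, 8].

[4, 0, 4]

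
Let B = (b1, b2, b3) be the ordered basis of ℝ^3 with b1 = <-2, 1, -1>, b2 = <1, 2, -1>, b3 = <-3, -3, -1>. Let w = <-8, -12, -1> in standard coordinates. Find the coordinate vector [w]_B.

<-1, -1, 3>

Write w = c_1 b1 + ... + c_3 b3 and solve for the c_i.
Row-reducing the augmented matrix [M | w] gives c = (-1, -1, 3).
Check: -b1 - b2 + 3b3 = <-8, -12, -1>.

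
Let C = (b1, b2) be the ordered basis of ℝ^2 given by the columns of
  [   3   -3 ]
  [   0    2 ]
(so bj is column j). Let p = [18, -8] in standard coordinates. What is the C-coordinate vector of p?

[2, -4]

Write p = c_1 b1 + c_2 b2 and solve for the c_i.
System: 3c_1 - 3c_2 = 18, 0c_1 + 2c_2 = -8; solving gives c_1 = 2, c_2 = -4.
Check: 2b1 - 4b2 = [18, -8].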